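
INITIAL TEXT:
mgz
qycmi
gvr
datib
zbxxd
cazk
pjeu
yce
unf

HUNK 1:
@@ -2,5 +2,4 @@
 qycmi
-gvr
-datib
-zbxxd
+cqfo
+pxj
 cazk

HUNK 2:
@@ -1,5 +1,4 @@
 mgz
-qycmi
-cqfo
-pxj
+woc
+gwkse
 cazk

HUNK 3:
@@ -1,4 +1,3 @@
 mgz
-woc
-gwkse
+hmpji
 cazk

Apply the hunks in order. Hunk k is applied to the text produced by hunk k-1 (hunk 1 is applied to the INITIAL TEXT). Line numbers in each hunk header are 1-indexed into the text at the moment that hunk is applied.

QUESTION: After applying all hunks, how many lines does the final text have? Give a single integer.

Answer: 6

Derivation:
Hunk 1: at line 2 remove [gvr,datib,zbxxd] add [cqfo,pxj] -> 8 lines: mgz qycmi cqfo pxj cazk pjeu yce unf
Hunk 2: at line 1 remove [qycmi,cqfo,pxj] add [woc,gwkse] -> 7 lines: mgz woc gwkse cazk pjeu yce unf
Hunk 3: at line 1 remove [woc,gwkse] add [hmpji] -> 6 lines: mgz hmpji cazk pjeu yce unf
Final line count: 6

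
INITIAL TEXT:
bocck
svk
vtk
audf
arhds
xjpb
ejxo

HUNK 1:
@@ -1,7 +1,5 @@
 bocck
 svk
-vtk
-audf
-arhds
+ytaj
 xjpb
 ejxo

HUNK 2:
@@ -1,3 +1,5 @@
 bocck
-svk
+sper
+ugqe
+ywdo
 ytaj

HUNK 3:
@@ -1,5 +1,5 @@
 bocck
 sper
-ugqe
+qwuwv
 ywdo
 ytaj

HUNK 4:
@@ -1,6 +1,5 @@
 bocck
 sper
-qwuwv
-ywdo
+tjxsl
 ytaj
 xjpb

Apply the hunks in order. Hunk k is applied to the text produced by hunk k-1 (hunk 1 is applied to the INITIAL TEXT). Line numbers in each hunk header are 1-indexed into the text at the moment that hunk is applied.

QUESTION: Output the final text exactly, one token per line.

Hunk 1: at line 1 remove [vtk,audf,arhds] add [ytaj] -> 5 lines: bocck svk ytaj xjpb ejxo
Hunk 2: at line 1 remove [svk] add [sper,ugqe,ywdo] -> 7 lines: bocck sper ugqe ywdo ytaj xjpb ejxo
Hunk 3: at line 1 remove [ugqe] add [qwuwv] -> 7 lines: bocck sper qwuwv ywdo ytaj xjpb ejxo
Hunk 4: at line 1 remove [qwuwv,ywdo] add [tjxsl] -> 6 lines: bocck sper tjxsl ytaj xjpb ejxo

Answer: bocck
sper
tjxsl
ytaj
xjpb
ejxo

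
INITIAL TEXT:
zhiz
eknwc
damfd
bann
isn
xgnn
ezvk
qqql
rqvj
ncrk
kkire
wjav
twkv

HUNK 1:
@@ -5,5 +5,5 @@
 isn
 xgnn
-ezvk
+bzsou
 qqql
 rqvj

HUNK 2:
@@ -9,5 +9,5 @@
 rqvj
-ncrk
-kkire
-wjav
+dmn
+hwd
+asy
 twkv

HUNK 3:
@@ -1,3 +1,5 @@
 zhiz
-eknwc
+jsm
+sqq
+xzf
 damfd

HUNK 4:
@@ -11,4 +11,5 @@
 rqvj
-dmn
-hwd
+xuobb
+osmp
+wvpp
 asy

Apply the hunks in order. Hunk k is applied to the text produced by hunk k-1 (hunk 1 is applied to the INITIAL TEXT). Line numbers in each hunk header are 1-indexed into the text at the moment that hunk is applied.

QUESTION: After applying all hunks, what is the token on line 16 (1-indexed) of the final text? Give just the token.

Answer: twkv

Derivation:
Hunk 1: at line 5 remove [ezvk] add [bzsou] -> 13 lines: zhiz eknwc damfd bann isn xgnn bzsou qqql rqvj ncrk kkire wjav twkv
Hunk 2: at line 9 remove [ncrk,kkire,wjav] add [dmn,hwd,asy] -> 13 lines: zhiz eknwc damfd bann isn xgnn bzsou qqql rqvj dmn hwd asy twkv
Hunk 3: at line 1 remove [eknwc] add [jsm,sqq,xzf] -> 15 lines: zhiz jsm sqq xzf damfd bann isn xgnn bzsou qqql rqvj dmn hwd asy twkv
Hunk 4: at line 11 remove [dmn,hwd] add [xuobb,osmp,wvpp] -> 16 lines: zhiz jsm sqq xzf damfd bann isn xgnn bzsou qqql rqvj xuobb osmp wvpp asy twkv
Final line 16: twkv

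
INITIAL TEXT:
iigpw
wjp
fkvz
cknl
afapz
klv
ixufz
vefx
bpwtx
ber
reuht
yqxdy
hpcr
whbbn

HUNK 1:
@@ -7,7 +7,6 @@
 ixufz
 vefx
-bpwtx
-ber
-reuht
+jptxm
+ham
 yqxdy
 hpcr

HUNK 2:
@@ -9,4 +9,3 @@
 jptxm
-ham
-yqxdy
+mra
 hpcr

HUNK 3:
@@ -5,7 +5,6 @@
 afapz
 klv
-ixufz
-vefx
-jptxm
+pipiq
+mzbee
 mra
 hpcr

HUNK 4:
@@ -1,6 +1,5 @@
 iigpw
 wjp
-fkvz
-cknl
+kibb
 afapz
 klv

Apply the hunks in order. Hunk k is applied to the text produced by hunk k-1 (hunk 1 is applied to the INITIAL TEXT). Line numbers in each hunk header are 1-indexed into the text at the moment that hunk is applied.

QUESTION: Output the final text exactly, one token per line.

Hunk 1: at line 7 remove [bpwtx,ber,reuht] add [jptxm,ham] -> 13 lines: iigpw wjp fkvz cknl afapz klv ixufz vefx jptxm ham yqxdy hpcr whbbn
Hunk 2: at line 9 remove [ham,yqxdy] add [mra] -> 12 lines: iigpw wjp fkvz cknl afapz klv ixufz vefx jptxm mra hpcr whbbn
Hunk 3: at line 5 remove [ixufz,vefx,jptxm] add [pipiq,mzbee] -> 11 lines: iigpw wjp fkvz cknl afapz klv pipiq mzbee mra hpcr whbbn
Hunk 4: at line 1 remove [fkvz,cknl] add [kibb] -> 10 lines: iigpw wjp kibb afapz klv pipiq mzbee mra hpcr whbbn

Answer: iigpw
wjp
kibb
afapz
klv
pipiq
mzbee
mra
hpcr
whbbn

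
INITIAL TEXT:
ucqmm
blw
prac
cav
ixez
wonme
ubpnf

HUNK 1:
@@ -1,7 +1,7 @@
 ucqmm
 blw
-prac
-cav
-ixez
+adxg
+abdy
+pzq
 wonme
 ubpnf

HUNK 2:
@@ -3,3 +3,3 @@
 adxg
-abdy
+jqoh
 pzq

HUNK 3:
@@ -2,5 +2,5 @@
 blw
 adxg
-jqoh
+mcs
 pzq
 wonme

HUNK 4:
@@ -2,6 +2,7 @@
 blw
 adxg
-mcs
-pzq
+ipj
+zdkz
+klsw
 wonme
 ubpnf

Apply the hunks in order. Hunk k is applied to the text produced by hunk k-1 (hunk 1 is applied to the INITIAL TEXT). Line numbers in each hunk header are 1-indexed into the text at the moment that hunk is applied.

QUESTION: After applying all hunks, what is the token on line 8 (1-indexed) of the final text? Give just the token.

Answer: ubpnf

Derivation:
Hunk 1: at line 1 remove [prac,cav,ixez] add [adxg,abdy,pzq] -> 7 lines: ucqmm blw adxg abdy pzq wonme ubpnf
Hunk 2: at line 3 remove [abdy] add [jqoh] -> 7 lines: ucqmm blw adxg jqoh pzq wonme ubpnf
Hunk 3: at line 2 remove [jqoh] add [mcs] -> 7 lines: ucqmm blw adxg mcs pzq wonme ubpnf
Hunk 4: at line 2 remove [mcs,pzq] add [ipj,zdkz,klsw] -> 8 lines: ucqmm blw adxg ipj zdkz klsw wonme ubpnf
Final line 8: ubpnf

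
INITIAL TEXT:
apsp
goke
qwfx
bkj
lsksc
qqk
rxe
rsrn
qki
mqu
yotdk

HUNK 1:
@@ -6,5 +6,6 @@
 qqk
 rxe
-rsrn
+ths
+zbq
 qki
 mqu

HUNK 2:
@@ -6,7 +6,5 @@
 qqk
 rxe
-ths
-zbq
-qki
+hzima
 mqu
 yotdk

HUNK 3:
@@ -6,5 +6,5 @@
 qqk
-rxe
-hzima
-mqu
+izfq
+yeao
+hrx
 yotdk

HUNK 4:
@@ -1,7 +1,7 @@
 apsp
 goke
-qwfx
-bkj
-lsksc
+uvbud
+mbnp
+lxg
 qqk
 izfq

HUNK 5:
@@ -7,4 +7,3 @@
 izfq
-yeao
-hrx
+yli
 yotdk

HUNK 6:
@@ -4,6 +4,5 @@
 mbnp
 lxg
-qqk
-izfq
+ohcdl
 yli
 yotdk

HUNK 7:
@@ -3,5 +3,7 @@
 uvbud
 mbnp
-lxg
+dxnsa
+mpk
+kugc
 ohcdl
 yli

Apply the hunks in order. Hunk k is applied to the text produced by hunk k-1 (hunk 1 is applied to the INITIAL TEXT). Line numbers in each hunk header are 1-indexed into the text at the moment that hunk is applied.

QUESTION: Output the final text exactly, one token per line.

Answer: apsp
goke
uvbud
mbnp
dxnsa
mpk
kugc
ohcdl
yli
yotdk

Derivation:
Hunk 1: at line 6 remove [rsrn] add [ths,zbq] -> 12 lines: apsp goke qwfx bkj lsksc qqk rxe ths zbq qki mqu yotdk
Hunk 2: at line 6 remove [ths,zbq,qki] add [hzima] -> 10 lines: apsp goke qwfx bkj lsksc qqk rxe hzima mqu yotdk
Hunk 3: at line 6 remove [rxe,hzima,mqu] add [izfq,yeao,hrx] -> 10 lines: apsp goke qwfx bkj lsksc qqk izfq yeao hrx yotdk
Hunk 4: at line 1 remove [qwfx,bkj,lsksc] add [uvbud,mbnp,lxg] -> 10 lines: apsp goke uvbud mbnp lxg qqk izfq yeao hrx yotdk
Hunk 5: at line 7 remove [yeao,hrx] add [yli] -> 9 lines: apsp goke uvbud mbnp lxg qqk izfq yli yotdk
Hunk 6: at line 4 remove [qqk,izfq] add [ohcdl] -> 8 lines: apsp goke uvbud mbnp lxg ohcdl yli yotdk
Hunk 7: at line 3 remove [lxg] add [dxnsa,mpk,kugc] -> 10 lines: apsp goke uvbud mbnp dxnsa mpk kugc ohcdl yli yotdk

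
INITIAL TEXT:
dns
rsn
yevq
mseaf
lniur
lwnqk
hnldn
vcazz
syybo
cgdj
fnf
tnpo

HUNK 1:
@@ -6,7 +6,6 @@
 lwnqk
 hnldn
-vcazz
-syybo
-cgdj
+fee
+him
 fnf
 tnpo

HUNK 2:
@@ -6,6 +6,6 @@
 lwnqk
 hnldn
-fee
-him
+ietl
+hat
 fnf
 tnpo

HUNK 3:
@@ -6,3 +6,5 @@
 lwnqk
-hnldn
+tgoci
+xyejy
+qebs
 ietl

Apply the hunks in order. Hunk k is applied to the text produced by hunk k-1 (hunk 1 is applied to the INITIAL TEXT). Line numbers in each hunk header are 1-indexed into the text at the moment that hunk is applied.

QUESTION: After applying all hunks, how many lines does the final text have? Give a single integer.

Hunk 1: at line 6 remove [vcazz,syybo,cgdj] add [fee,him] -> 11 lines: dns rsn yevq mseaf lniur lwnqk hnldn fee him fnf tnpo
Hunk 2: at line 6 remove [fee,him] add [ietl,hat] -> 11 lines: dns rsn yevq mseaf lniur lwnqk hnldn ietl hat fnf tnpo
Hunk 3: at line 6 remove [hnldn] add [tgoci,xyejy,qebs] -> 13 lines: dns rsn yevq mseaf lniur lwnqk tgoci xyejy qebs ietl hat fnf tnpo
Final line count: 13

Answer: 13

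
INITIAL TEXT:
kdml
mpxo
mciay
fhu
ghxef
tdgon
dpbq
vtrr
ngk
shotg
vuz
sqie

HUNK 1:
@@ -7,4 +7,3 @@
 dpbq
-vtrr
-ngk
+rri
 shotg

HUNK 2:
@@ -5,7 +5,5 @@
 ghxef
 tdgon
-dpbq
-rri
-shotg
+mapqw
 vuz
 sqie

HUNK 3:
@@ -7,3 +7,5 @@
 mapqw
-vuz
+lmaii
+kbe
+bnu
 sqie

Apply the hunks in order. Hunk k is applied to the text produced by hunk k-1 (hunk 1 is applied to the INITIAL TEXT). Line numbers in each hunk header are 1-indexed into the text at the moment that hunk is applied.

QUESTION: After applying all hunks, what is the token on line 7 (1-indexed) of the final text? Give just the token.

Answer: mapqw

Derivation:
Hunk 1: at line 7 remove [vtrr,ngk] add [rri] -> 11 lines: kdml mpxo mciay fhu ghxef tdgon dpbq rri shotg vuz sqie
Hunk 2: at line 5 remove [dpbq,rri,shotg] add [mapqw] -> 9 lines: kdml mpxo mciay fhu ghxef tdgon mapqw vuz sqie
Hunk 3: at line 7 remove [vuz] add [lmaii,kbe,bnu] -> 11 lines: kdml mpxo mciay fhu ghxef tdgon mapqw lmaii kbe bnu sqie
Final line 7: mapqw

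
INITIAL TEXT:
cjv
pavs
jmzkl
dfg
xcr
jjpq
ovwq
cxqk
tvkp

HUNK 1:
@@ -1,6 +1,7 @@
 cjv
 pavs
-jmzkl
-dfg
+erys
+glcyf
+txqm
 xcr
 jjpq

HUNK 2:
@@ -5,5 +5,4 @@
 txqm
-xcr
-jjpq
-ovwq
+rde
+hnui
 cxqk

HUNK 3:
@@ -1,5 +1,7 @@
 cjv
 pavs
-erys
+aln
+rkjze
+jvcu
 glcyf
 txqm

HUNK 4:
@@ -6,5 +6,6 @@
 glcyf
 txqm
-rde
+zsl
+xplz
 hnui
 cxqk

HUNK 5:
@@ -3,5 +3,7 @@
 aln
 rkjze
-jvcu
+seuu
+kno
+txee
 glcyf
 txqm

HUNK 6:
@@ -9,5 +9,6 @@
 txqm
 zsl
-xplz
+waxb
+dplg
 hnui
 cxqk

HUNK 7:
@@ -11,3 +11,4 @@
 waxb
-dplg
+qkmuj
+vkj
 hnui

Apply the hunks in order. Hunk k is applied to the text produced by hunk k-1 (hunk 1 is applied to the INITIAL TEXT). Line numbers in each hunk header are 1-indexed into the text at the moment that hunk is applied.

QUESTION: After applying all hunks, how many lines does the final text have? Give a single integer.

Hunk 1: at line 1 remove [jmzkl,dfg] add [erys,glcyf,txqm] -> 10 lines: cjv pavs erys glcyf txqm xcr jjpq ovwq cxqk tvkp
Hunk 2: at line 5 remove [xcr,jjpq,ovwq] add [rde,hnui] -> 9 lines: cjv pavs erys glcyf txqm rde hnui cxqk tvkp
Hunk 3: at line 1 remove [erys] add [aln,rkjze,jvcu] -> 11 lines: cjv pavs aln rkjze jvcu glcyf txqm rde hnui cxqk tvkp
Hunk 4: at line 6 remove [rde] add [zsl,xplz] -> 12 lines: cjv pavs aln rkjze jvcu glcyf txqm zsl xplz hnui cxqk tvkp
Hunk 5: at line 3 remove [jvcu] add [seuu,kno,txee] -> 14 lines: cjv pavs aln rkjze seuu kno txee glcyf txqm zsl xplz hnui cxqk tvkp
Hunk 6: at line 9 remove [xplz] add [waxb,dplg] -> 15 lines: cjv pavs aln rkjze seuu kno txee glcyf txqm zsl waxb dplg hnui cxqk tvkp
Hunk 7: at line 11 remove [dplg] add [qkmuj,vkj] -> 16 lines: cjv pavs aln rkjze seuu kno txee glcyf txqm zsl waxb qkmuj vkj hnui cxqk tvkp
Final line count: 16

Answer: 16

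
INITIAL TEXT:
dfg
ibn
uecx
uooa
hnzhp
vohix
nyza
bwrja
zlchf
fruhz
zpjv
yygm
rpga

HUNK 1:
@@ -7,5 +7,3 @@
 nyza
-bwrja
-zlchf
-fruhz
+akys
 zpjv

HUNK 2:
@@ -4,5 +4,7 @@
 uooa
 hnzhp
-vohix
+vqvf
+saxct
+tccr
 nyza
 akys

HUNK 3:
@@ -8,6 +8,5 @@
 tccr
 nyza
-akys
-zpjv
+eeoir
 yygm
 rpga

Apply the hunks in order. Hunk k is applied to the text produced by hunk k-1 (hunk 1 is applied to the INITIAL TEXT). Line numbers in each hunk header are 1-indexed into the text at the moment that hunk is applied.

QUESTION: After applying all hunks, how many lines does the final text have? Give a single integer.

Hunk 1: at line 7 remove [bwrja,zlchf,fruhz] add [akys] -> 11 lines: dfg ibn uecx uooa hnzhp vohix nyza akys zpjv yygm rpga
Hunk 2: at line 4 remove [vohix] add [vqvf,saxct,tccr] -> 13 lines: dfg ibn uecx uooa hnzhp vqvf saxct tccr nyza akys zpjv yygm rpga
Hunk 3: at line 8 remove [akys,zpjv] add [eeoir] -> 12 lines: dfg ibn uecx uooa hnzhp vqvf saxct tccr nyza eeoir yygm rpga
Final line count: 12

Answer: 12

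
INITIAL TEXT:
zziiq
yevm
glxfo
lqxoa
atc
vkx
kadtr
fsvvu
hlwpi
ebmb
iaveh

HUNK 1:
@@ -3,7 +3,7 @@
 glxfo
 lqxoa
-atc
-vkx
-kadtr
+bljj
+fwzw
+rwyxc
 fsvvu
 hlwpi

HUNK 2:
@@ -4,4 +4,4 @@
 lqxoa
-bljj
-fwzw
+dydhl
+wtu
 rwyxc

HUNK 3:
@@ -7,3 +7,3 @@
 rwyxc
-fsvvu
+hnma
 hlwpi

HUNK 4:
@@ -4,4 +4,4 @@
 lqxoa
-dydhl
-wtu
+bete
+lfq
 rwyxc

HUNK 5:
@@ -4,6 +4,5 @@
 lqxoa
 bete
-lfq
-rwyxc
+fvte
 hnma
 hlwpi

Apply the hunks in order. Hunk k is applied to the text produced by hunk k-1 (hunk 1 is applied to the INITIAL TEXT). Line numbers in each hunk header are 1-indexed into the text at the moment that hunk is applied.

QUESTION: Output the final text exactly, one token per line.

Hunk 1: at line 3 remove [atc,vkx,kadtr] add [bljj,fwzw,rwyxc] -> 11 lines: zziiq yevm glxfo lqxoa bljj fwzw rwyxc fsvvu hlwpi ebmb iaveh
Hunk 2: at line 4 remove [bljj,fwzw] add [dydhl,wtu] -> 11 lines: zziiq yevm glxfo lqxoa dydhl wtu rwyxc fsvvu hlwpi ebmb iaveh
Hunk 3: at line 7 remove [fsvvu] add [hnma] -> 11 lines: zziiq yevm glxfo lqxoa dydhl wtu rwyxc hnma hlwpi ebmb iaveh
Hunk 4: at line 4 remove [dydhl,wtu] add [bete,lfq] -> 11 lines: zziiq yevm glxfo lqxoa bete lfq rwyxc hnma hlwpi ebmb iaveh
Hunk 5: at line 4 remove [lfq,rwyxc] add [fvte] -> 10 lines: zziiq yevm glxfo lqxoa bete fvte hnma hlwpi ebmb iaveh

Answer: zziiq
yevm
glxfo
lqxoa
bete
fvte
hnma
hlwpi
ebmb
iaveh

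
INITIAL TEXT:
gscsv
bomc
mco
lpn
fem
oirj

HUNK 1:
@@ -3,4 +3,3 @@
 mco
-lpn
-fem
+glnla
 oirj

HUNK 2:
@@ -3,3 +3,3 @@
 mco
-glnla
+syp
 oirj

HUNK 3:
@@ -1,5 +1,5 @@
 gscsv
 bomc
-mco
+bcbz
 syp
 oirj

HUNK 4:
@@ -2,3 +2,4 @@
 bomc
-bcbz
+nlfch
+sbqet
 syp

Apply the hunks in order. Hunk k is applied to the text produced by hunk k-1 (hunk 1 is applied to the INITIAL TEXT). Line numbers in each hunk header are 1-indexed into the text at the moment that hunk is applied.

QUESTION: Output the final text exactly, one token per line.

Answer: gscsv
bomc
nlfch
sbqet
syp
oirj

Derivation:
Hunk 1: at line 3 remove [lpn,fem] add [glnla] -> 5 lines: gscsv bomc mco glnla oirj
Hunk 2: at line 3 remove [glnla] add [syp] -> 5 lines: gscsv bomc mco syp oirj
Hunk 3: at line 1 remove [mco] add [bcbz] -> 5 lines: gscsv bomc bcbz syp oirj
Hunk 4: at line 2 remove [bcbz] add [nlfch,sbqet] -> 6 lines: gscsv bomc nlfch sbqet syp oirj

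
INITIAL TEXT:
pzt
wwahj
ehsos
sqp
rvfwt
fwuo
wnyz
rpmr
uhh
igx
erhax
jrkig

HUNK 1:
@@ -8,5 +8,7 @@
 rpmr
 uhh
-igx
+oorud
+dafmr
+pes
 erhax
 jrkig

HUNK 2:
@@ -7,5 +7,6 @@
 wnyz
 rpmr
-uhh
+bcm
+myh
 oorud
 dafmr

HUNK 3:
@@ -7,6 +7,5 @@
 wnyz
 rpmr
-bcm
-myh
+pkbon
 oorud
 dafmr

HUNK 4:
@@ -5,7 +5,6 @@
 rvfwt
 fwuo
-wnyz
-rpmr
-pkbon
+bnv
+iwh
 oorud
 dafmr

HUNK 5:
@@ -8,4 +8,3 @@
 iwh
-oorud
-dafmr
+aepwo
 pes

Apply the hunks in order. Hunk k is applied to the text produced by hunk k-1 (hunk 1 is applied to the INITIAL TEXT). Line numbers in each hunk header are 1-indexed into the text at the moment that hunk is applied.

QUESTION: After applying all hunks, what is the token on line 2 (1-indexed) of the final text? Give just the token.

Hunk 1: at line 8 remove [igx] add [oorud,dafmr,pes] -> 14 lines: pzt wwahj ehsos sqp rvfwt fwuo wnyz rpmr uhh oorud dafmr pes erhax jrkig
Hunk 2: at line 7 remove [uhh] add [bcm,myh] -> 15 lines: pzt wwahj ehsos sqp rvfwt fwuo wnyz rpmr bcm myh oorud dafmr pes erhax jrkig
Hunk 3: at line 7 remove [bcm,myh] add [pkbon] -> 14 lines: pzt wwahj ehsos sqp rvfwt fwuo wnyz rpmr pkbon oorud dafmr pes erhax jrkig
Hunk 4: at line 5 remove [wnyz,rpmr,pkbon] add [bnv,iwh] -> 13 lines: pzt wwahj ehsos sqp rvfwt fwuo bnv iwh oorud dafmr pes erhax jrkig
Hunk 5: at line 8 remove [oorud,dafmr] add [aepwo] -> 12 lines: pzt wwahj ehsos sqp rvfwt fwuo bnv iwh aepwo pes erhax jrkig
Final line 2: wwahj

Answer: wwahj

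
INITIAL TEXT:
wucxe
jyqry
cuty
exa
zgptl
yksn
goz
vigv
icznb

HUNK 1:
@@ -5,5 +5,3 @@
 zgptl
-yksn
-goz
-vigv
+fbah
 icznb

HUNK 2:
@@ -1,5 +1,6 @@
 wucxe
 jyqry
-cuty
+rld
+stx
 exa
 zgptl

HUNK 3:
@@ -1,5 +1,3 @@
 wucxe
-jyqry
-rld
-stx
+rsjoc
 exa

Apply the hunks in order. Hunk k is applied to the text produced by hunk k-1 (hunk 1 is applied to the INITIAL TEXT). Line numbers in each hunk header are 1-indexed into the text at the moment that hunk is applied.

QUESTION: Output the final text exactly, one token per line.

Hunk 1: at line 5 remove [yksn,goz,vigv] add [fbah] -> 7 lines: wucxe jyqry cuty exa zgptl fbah icznb
Hunk 2: at line 1 remove [cuty] add [rld,stx] -> 8 lines: wucxe jyqry rld stx exa zgptl fbah icznb
Hunk 3: at line 1 remove [jyqry,rld,stx] add [rsjoc] -> 6 lines: wucxe rsjoc exa zgptl fbah icznb

Answer: wucxe
rsjoc
exa
zgptl
fbah
icznb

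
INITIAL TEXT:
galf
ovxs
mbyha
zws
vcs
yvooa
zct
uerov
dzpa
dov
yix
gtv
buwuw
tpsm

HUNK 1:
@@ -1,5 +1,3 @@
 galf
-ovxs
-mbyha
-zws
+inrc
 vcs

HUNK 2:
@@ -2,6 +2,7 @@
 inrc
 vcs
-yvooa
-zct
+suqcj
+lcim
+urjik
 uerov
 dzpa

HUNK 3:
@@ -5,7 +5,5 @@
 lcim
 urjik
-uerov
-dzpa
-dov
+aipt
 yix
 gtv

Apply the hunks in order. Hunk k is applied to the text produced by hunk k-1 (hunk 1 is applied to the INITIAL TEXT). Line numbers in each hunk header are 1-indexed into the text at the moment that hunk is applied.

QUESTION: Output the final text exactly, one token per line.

Answer: galf
inrc
vcs
suqcj
lcim
urjik
aipt
yix
gtv
buwuw
tpsm

Derivation:
Hunk 1: at line 1 remove [ovxs,mbyha,zws] add [inrc] -> 12 lines: galf inrc vcs yvooa zct uerov dzpa dov yix gtv buwuw tpsm
Hunk 2: at line 2 remove [yvooa,zct] add [suqcj,lcim,urjik] -> 13 lines: galf inrc vcs suqcj lcim urjik uerov dzpa dov yix gtv buwuw tpsm
Hunk 3: at line 5 remove [uerov,dzpa,dov] add [aipt] -> 11 lines: galf inrc vcs suqcj lcim urjik aipt yix gtv buwuw tpsm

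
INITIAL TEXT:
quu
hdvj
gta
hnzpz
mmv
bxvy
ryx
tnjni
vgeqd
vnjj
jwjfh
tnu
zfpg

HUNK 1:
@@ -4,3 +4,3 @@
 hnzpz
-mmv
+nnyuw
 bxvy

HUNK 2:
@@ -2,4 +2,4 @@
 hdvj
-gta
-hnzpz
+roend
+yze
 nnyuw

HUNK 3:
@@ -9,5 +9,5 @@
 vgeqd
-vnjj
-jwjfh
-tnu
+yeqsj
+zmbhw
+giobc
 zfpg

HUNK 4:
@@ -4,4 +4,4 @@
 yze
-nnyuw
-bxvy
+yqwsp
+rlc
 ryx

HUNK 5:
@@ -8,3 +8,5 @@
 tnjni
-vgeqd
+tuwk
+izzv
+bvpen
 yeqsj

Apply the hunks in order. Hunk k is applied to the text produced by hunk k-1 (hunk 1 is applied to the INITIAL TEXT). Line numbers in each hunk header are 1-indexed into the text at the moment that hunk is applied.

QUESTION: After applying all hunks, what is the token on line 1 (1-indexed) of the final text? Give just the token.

Hunk 1: at line 4 remove [mmv] add [nnyuw] -> 13 lines: quu hdvj gta hnzpz nnyuw bxvy ryx tnjni vgeqd vnjj jwjfh tnu zfpg
Hunk 2: at line 2 remove [gta,hnzpz] add [roend,yze] -> 13 lines: quu hdvj roend yze nnyuw bxvy ryx tnjni vgeqd vnjj jwjfh tnu zfpg
Hunk 3: at line 9 remove [vnjj,jwjfh,tnu] add [yeqsj,zmbhw,giobc] -> 13 lines: quu hdvj roend yze nnyuw bxvy ryx tnjni vgeqd yeqsj zmbhw giobc zfpg
Hunk 4: at line 4 remove [nnyuw,bxvy] add [yqwsp,rlc] -> 13 lines: quu hdvj roend yze yqwsp rlc ryx tnjni vgeqd yeqsj zmbhw giobc zfpg
Hunk 5: at line 8 remove [vgeqd] add [tuwk,izzv,bvpen] -> 15 lines: quu hdvj roend yze yqwsp rlc ryx tnjni tuwk izzv bvpen yeqsj zmbhw giobc zfpg
Final line 1: quu

Answer: quu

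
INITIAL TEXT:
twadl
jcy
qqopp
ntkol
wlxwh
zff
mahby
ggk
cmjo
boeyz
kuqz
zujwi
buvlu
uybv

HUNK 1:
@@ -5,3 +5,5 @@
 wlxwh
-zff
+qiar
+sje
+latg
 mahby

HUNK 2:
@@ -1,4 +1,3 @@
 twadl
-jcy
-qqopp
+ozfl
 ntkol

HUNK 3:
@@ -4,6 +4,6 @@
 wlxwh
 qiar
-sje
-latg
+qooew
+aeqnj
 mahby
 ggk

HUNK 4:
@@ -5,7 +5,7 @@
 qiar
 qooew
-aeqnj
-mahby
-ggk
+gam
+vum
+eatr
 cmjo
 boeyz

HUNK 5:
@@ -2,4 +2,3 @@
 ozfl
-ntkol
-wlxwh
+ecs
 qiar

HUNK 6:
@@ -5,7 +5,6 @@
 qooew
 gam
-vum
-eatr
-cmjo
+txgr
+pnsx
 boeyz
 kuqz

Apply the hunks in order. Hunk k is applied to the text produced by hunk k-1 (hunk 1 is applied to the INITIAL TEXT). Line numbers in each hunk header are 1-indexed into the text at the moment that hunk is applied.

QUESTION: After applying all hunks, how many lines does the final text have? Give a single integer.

Answer: 13

Derivation:
Hunk 1: at line 5 remove [zff] add [qiar,sje,latg] -> 16 lines: twadl jcy qqopp ntkol wlxwh qiar sje latg mahby ggk cmjo boeyz kuqz zujwi buvlu uybv
Hunk 2: at line 1 remove [jcy,qqopp] add [ozfl] -> 15 lines: twadl ozfl ntkol wlxwh qiar sje latg mahby ggk cmjo boeyz kuqz zujwi buvlu uybv
Hunk 3: at line 4 remove [sje,latg] add [qooew,aeqnj] -> 15 lines: twadl ozfl ntkol wlxwh qiar qooew aeqnj mahby ggk cmjo boeyz kuqz zujwi buvlu uybv
Hunk 4: at line 5 remove [aeqnj,mahby,ggk] add [gam,vum,eatr] -> 15 lines: twadl ozfl ntkol wlxwh qiar qooew gam vum eatr cmjo boeyz kuqz zujwi buvlu uybv
Hunk 5: at line 2 remove [ntkol,wlxwh] add [ecs] -> 14 lines: twadl ozfl ecs qiar qooew gam vum eatr cmjo boeyz kuqz zujwi buvlu uybv
Hunk 6: at line 5 remove [vum,eatr,cmjo] add [txgr,pnsx] -> 13 lines: twadl ozfl ecs qiar qooew gam txgr pnsx boeyz kuqz zujwi buvlu uybv
Final line count: 13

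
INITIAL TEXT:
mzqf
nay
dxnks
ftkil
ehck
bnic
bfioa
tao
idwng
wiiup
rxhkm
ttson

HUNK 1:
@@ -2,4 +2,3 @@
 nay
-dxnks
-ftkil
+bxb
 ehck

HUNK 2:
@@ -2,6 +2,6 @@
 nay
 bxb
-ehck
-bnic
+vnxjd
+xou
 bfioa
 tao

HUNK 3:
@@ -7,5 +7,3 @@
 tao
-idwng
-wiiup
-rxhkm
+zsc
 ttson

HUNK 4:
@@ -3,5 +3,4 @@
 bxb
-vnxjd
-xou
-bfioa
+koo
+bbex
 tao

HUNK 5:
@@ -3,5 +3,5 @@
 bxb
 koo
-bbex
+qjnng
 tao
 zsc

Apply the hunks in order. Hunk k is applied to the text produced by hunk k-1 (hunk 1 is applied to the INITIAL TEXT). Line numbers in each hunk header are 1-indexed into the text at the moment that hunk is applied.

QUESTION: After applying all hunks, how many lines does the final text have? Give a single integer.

Answer: 8

Derivation:
Hunk 1: at line 2 remove [dxnks,ftkil] add [bxb] -> 11 lines: mzqf nay bxb ehck bnic bfioa tao idwng wiiup rxhkm ttson
Hunk 2: at line 2 remove [ehck,bnic] add [vnxjd,xou] -> 11 lines: mzqf nay bxb vnxjd xou bfioa tao idwng wiiup rxhkm ttson
Hunk 3: at line 7 remove [idwng,wiiup,rxhkm] add [zsc] -> 9 lines: mzqf nay bxb vnxjd xou bfioa tao zsc ttson
Hunk 4: at line 3 remove [vnxjd,xou,bfioa] add [koo,bbex] -> 8 lines: mzqf nay bxb koo bbex tao zsc ttson
Hunk 5: at line 3 remove [bbex] add [qjnng] -> 8 lines: mzqf nay bxb koo qjnng tao zsc ttson
Final line count: 8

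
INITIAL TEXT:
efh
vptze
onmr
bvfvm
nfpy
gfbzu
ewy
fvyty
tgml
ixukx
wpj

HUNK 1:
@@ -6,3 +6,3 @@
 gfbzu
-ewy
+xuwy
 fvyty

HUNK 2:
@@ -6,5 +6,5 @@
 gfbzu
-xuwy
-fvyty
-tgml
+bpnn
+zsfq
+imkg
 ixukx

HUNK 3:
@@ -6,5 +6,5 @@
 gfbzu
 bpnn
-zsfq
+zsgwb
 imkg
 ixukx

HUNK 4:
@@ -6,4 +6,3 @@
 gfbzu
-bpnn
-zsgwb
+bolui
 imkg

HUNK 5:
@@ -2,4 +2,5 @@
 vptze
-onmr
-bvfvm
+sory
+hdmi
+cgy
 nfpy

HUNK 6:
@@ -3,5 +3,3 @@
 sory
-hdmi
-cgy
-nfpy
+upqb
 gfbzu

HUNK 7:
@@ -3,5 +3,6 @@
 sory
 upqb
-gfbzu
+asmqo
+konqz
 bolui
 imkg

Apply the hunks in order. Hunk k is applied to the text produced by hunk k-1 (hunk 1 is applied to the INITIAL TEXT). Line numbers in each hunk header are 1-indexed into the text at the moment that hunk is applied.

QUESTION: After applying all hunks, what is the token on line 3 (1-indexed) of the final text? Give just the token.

Hunk 1: at line 6 remove [ewy] add [xuwy] -> 11 lines: efh vptze onmr bvfvm nfpy gfbzu xuwy fvyty tgml ixukx wpj
Hunk 2: at line 6 remove [xuwy,fvyty,tgml] add [bpnn,zsfq,imkg] -> 11 lines: efh vptze onmr bvfvm nfpy gfbzu bpnn zsfq imkg ixukx wpj
Hunk 3: at line 6 remove [zsfq] add [zsgwb] -> 11 lines: efh vptze onmr bvfvm nfpy gfbzu bpnn zsgwb imkg ixukx wpj
Hunk 4: at line 6 remove [bpnn,zsgwb] add [bolui] -> 10 lines: efh vptze onmr bvfvm nfpy gfbzu bolui imkg ixukx wpj
Hunk 5: at line 2 remove [onmr,bvfvm] add [sory,hdmi,cgy] -> 11 lines: efh vptze sory hdmi cgy nfpy gfbzu bolui imkg ixukx wpj
Hunk 6: at line 3 remove [hdmi,cgy,nfpy] add [upqb] -> 9 lines: efh vptze sory upqb gfbzu bolui imkg ixukx wpj
Hunk 7: at line 3 remove [gfbzu] add [asmqo,konqz] -> 10 lines: efh vptze sory upqb asmqo konqz bolui imkg ixukx wpj
Final line 3: sory

Answer: sory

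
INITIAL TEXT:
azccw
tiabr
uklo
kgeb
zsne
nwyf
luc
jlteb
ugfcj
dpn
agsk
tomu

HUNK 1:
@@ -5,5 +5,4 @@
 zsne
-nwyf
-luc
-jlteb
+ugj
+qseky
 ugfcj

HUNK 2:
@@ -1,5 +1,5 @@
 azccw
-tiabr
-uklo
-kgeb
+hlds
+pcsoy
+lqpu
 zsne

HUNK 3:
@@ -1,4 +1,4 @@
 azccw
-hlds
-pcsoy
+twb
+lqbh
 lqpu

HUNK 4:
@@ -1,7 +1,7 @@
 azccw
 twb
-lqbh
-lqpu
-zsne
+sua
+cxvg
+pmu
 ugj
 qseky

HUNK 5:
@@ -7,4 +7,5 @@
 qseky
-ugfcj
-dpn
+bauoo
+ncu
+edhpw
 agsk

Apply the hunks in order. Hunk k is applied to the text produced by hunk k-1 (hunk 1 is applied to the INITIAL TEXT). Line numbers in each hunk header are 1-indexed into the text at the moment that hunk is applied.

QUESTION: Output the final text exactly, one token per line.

Answer: azccw
twb
sua
cxvg
pmu
ugj
qseky
bauoo
ncu
edhpw
agsk
tomu

Derivation:
Hunk 1: at line 5 remove [nwyf,luc,jlteb] add [ugj,qseky] -> 11 lines: azccw tiabr uklo kgeb zsne ugj qseky ugfcj dpn agsk tomu
Hunk 2: at line 1 remove [tiabr,uklo,kgeb] add [hlds,pcsoy,lqpu] -> 11 lines: azccw hlds pcsoy lqpu zsne ugj qseky ugfcj dpn agsk tomu
Hunk 3: at line 1 remove [hlds,pcsoy] add [twb,lqbh] -> 11 lines: azccw twb lqbh lqpu zsne ugj qseky ugfcj dpn agsk tomu
Hunk 4: at line 1 remove [lqbh,lqpu,zsne] add [sua,cxvg,pmu] -> 11 lines: azccw twb sua cxvg pmu ugj qseky ugfcj dpn agsk tomu
Hunk 5: at line 7 remove [ugfcj,dpn] add [bauoo,ncu,edhpw] -> 12 lines: azccw twb sua cxvg pmu ugj qseky bauoo ncu edhpw agsk tomu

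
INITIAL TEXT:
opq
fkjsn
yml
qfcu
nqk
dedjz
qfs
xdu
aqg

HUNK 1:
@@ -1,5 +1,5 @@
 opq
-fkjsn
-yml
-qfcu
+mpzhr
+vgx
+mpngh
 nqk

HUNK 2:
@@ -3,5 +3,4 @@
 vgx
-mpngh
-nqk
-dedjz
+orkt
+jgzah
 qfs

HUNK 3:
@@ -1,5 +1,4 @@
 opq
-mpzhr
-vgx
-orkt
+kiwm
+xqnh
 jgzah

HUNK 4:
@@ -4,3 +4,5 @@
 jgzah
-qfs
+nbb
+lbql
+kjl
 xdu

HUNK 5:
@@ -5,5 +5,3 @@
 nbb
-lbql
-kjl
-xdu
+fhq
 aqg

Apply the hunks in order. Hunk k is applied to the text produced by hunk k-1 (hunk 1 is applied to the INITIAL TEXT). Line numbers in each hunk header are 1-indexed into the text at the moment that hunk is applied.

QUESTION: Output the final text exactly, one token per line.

Answer: opq
kiwm
xqnh
jgzah
nbb
fhq
aqg

Derivation:
Hunk 1: at line 1 remove [fkjsn,yml,qfcu] add [mpzhr,vgx,mpngh] -> 9 lines: opq mpzhr vgx mpngh nqk dedjz qfs xdu aqg
Hunk 2: at line 3 remove [mpngh,nqk,dedjz] add [orkt,jgzah] -> 8 lines: opq mpzhr vgx orkt jgzah qfs xdu aqg
Hunk 3: at line 1 remove [mpzhr,vgx,orkt] add [kiwm,xqnh] -> 7 lines: opq kiwm xqnh jgzah qfs xdu aqg
Hunk 4: at line 4 remove [qfs] add [nbb,lbql,kjl] -> 9 lines: opq kiwm xqnh jgzah nbb lbql kjl xdu aqg
Hunk 5: at line 5 remove [lbql,kjl,xdu] add [fhq] -> 7 lines: opq kiwm xqnh jgzah nbb fhq aqg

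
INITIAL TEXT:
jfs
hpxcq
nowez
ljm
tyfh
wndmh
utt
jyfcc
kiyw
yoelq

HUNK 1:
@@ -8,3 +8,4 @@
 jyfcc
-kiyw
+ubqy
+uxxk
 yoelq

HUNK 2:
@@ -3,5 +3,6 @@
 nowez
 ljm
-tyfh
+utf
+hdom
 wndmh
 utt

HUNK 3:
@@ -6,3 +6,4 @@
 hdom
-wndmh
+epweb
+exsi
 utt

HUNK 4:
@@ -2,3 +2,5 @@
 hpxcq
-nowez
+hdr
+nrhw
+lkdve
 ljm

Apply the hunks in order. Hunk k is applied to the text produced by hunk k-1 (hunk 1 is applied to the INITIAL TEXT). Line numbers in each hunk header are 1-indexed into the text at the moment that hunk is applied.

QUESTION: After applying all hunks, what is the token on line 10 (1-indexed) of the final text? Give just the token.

Hunk 1: at line 8 remove [kiyw] add [ubqy,uxxk] -> 11 lines: jfs hpxcq nowez ljm tyfh wndmh utt jyfcc ubqy uxxk yoelq
Hunk 2: at line 3 remove [tyfh] add [utf,hdom] -> 12 lines: jfs hpxcq nowez ljm utf hdom wndmh utt jyfcc ubqy uxxk yoelq
Hunk 3: at line 6 remove [wndmh] add [epweb,exsi] -> 13 lines: jfs hpxcq nowez ljm utf hdom epweb exsi utt jyfcc ubqy uxxk yoelq
Hunk 4: at line 2 remove [nowez] add [hdr,nrhw,lkdve] -> 15 lines: jfs hpxcq hdr nrhw lkdve ljm utf hdom epweb exsi utt jyfcc ubqy uxxk yoelq
Final line 10: exsi

Answer: exsi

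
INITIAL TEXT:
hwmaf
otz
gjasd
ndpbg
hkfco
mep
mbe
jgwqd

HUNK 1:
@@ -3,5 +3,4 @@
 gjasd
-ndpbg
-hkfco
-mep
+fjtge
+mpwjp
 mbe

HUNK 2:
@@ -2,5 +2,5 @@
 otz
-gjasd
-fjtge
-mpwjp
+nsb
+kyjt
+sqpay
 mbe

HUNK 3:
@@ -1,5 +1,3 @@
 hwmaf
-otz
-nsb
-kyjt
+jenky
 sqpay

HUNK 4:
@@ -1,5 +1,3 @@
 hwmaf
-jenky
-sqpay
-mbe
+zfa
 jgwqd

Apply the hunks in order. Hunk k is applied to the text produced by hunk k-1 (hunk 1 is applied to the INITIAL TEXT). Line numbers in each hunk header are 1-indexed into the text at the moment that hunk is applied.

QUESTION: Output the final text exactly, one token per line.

Answer: hwmaf
zfa
jgwqd

Derivation:
Hunk 1: at line 3 remove [ndpbg,hkfco,mep] add [fjtge,mpwjp] -> 7 lines: hwmaf otz gjasd fjtge mpwjp mbe jgwqd
Hunk 2: at line 2 remove [gjasd,fjtge,mpwjp] add [nsb,kyjt,sqpay] -> 7 lines: hwmaf otz nsb kyjt sqpay mbe jgwqd
Hunk 3: at line 1 remove [otz,nsb,kyjt] add [jenky] -> 5 lines: hwmaf jenky sqpay mbe jgwqd
Hunk 4: at line 1 remove [jenky,sqpay,mbe] add [zfa] -> 3 lines: hwmaf zfa jgwqd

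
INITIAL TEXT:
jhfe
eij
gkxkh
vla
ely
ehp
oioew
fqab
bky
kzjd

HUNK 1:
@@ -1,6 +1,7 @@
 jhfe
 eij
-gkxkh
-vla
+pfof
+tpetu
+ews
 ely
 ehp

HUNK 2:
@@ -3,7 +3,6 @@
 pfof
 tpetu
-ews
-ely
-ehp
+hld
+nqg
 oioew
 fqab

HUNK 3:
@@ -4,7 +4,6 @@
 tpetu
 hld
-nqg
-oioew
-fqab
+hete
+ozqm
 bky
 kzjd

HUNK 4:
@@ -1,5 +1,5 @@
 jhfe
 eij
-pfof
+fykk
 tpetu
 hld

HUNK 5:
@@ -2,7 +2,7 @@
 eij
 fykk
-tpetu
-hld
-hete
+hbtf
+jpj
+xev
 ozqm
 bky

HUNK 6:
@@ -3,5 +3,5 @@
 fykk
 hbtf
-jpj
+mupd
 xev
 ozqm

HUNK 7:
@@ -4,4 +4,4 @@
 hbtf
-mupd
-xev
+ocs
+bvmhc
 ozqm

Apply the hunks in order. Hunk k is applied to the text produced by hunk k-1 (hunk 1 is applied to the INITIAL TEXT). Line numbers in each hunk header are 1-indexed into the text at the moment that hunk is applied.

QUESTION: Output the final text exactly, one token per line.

Hunk 1: at line 1 remove [gkxkh,vla] add [pfof,tpetu,ews] -> 11 lines: jhfe eij pfof tpetu ews ely ehp oioew fqab bky kzjd
Hunk 2: at line 3 remove [ews,ely,ehp] add [hld,nqg] -> 10 lines: jhfe eij pfof tpetu hld nqg oioew fqab bky kzjd
Hunk 3: at line 4 remove [nqg,oioew,fqab] add [hete,ozqm] -> 9 lines: jhfe eij pfof tpetu hld hete ozqm bky kzjd
Hunk 4: at line 1 remove [pfof] add [fykk] -> 9 lines: jhfe eij fykk tpetu hld hete ozqm bky kzjd
Hunk 5: at line 2 remove [tpetu,hld,hete] add [hbtf,jpj,xev] -> 9 lines: jhfe eij fykk hbtf jpj xev ozqm bky kzjd
Hunk 6: at line 3 remove [jpj] add [mupd] -> 9 lines: jhfe eij fykk hbtf mupd xev ozqm bky kzjd
Hunk 7: at line 4 remove [mupd,xev] add [ocs,bvmhc] -> 9 lines: jhfe eij fykk hbtf ocs bvmhc ozqm bky kzjd

Answer: jhfe
eij
fykk
hbtf
ocs
bvmhc
ozqm
bky
kzjd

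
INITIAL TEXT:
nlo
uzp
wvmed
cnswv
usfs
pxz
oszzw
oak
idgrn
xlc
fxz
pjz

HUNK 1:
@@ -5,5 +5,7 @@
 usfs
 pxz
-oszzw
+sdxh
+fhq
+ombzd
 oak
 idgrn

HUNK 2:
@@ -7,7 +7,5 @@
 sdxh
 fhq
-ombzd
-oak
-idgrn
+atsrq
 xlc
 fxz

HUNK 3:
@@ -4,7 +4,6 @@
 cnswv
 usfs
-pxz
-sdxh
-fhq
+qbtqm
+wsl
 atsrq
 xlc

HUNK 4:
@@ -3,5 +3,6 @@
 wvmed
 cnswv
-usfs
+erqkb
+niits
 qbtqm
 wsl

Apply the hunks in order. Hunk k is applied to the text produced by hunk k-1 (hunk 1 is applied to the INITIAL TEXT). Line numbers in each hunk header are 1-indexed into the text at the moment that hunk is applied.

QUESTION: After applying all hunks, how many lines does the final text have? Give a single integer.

Hunk 1: at line 5 remove [oszzw] add [sdxh,fhq,ombzd] -> 14 lines: nlo uzp wvmed cnswv usfs pxz sdxh fhq ombzd oak idgrn xlc fxz pjz
Hunk 2: at line 7 remove [ombzd,oak,idgrn] add [atsrq] -> 12 lines: nlo uzp wvmed cnswv usfs pxz sdxh fhq atsrq xlc fxz pjz
Hunk 3: at line 4 remove [pxz,sdxh,fhq] add [qbtqm,wsl] -> 11 lines: nlo uzp wvmed cnswv usfs qbtqm wsl atsrq xlc fxz pjz
Hunk 4: at line 3 remove [usfs] add [erqkb,niits] -> 12 lines: nlo uzp wvmed cnswv erqkb niits qbtqm wsl atsrq xlc fxz pjz
Final line count: 12

Answer: 12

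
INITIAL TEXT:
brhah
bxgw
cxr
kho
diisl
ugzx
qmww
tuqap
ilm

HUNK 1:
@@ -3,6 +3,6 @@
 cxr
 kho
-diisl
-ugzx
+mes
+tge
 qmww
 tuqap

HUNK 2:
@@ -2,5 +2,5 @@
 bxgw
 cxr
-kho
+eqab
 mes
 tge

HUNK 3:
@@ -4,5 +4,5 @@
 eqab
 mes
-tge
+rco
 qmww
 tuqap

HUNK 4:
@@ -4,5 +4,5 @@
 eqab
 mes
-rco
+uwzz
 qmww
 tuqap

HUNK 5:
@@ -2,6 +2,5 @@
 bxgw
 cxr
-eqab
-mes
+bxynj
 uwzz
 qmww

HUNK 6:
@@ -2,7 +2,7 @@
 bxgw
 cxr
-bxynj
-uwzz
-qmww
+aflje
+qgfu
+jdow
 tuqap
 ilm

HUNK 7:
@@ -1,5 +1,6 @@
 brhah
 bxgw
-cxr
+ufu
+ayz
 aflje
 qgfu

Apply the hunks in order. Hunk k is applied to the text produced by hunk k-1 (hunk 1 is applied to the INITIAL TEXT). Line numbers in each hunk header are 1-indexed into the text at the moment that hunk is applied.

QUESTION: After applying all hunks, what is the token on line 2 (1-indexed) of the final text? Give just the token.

Answer: bxgw

Derivation:
Hunk 1: at line 3 remove [diisl,ugzx] add [mes,tge] -> 9 lines: brhah bxgw cxr kho mes tge qmww tuqap ilm
Hunk 2: at line 2 remove [kho] add [eqab] -> 9 lines: brhah bxgw cxr eqab mes tge qmww tuqap ilm
Hunk 3: at line 4 remove [tge] add [rco] -> 9 lines: brhah bxgw cxr eqab mes rco qmww tuqap ilm
Hunk 4: at line 4 remove [rco] add [uwzz] -> 9 lines: brhah bxgw cxr eqab mes uwzz qmww tuqap ilm
Hunk 5: at line 2 remove [eqab,mes] add [bxynj] -> 8 lines: brhah bxgw cxr bxynj uwzz qmww tuqap ilm
Hunk 6: at line 2 remove [bxynj,uwzz,qmww] add [aflje,qgfu,jdow] -> 8 lines: brhah bxgw cxr aflje qgfu jdow tuqap ilm
Hunk 7: at line 1 remove [cxr] add [ufu,ayz] -> 9 lines: brhah bxgw ufu ayz aflje qgfu jdow tuqap ilm
Final line 2: bxgw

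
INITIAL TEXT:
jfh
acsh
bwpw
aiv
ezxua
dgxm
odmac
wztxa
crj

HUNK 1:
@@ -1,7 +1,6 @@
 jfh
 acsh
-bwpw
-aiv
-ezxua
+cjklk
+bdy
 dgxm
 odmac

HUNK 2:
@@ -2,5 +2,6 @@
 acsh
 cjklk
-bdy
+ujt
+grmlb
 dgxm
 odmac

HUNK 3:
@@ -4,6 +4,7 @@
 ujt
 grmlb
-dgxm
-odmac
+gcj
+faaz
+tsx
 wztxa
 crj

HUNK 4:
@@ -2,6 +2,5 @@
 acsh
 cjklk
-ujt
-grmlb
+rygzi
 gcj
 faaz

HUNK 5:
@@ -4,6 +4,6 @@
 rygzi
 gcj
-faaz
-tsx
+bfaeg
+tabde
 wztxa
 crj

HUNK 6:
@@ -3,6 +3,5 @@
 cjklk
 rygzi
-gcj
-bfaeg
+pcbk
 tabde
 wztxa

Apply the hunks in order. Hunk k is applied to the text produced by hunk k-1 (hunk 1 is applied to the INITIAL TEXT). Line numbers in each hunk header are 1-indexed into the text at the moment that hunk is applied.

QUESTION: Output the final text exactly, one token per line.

Hunk 1: at line 1 remove [bwpw,aiv,ezxua] add [cjklk,bdy] -> 8 lines: jfh acsh cjklk bdy dgxm odmac wztxa crj
Hunk 2: at line 2 remove [bdy] add [ujt,grmlb] -> 9 lines: jfh acsh cjklk ujt grmlb dgxm odmac wztxa crj
Hunk 3: at line 4 remove [dgxm,odmac] add [gcj,faaz,tsx] -> 10 lines: jfh acsh cjklk ujt grmlb gcj faaz tsx wztxa crj
Hunk 4: at line 2 remove [ujt,grmlb] add [rygzi] -> 9 lines: jfh acsh cjklk rygzi gcj faaz tsx wztxa crj
Hunk 5: at line 4 remove [faaz,tsx] add [bfaeg,tabde] -> 9 lines: jfh acsh cjklk rygzi gcj bfaeg tabde wztxa crj
Hunk 6: at line 3 remove [gcj,bfaeg] add [pcbk] -> 8 lines: jfh acsh cjklk rygzi pcbk tabde wztxa crj

Answer: jfh
acsh
cjklk
rygzi
pcbk
tabde
wztxa
crj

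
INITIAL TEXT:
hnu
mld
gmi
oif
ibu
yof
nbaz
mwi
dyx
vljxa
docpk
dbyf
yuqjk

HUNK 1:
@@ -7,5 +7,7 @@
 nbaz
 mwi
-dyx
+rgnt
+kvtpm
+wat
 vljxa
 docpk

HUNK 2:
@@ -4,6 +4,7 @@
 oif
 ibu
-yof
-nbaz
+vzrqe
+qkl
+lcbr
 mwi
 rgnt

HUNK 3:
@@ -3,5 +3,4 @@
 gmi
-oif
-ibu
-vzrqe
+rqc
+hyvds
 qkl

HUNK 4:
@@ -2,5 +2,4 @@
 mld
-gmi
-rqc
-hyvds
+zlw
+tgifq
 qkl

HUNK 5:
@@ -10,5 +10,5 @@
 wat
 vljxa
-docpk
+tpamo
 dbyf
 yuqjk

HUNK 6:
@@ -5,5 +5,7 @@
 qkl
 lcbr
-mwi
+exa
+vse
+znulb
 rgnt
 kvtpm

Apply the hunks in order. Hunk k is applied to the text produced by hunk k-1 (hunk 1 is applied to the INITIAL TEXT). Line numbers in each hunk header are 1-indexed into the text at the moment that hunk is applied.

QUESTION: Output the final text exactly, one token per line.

Hunk 1: at line 7 remove [dyx] add [rgnt,kvtpm,wat] -> 15 lines: hnu mld gmi oif ibu yof nbaz mwi rgnt kvtpm wat vljxa docpk dbyf yuqjk
Hunk 2: at line 4 remove [yof,nbaz] add [vzrqe,qkl,lcbr] -> 16 lines: hnu mld gmi oif ibu vzrqe qkl lcbr mwi rgnt kvtpm wat vljxa docpk dbyf yuqjk
Hunk 3: at line 3 remove [oif,ibu,vzrqe] add [rqc,hyvds] -> 15 lines: hnu mld gmi rqc hyvds qkl lcbr mwi rgnt kvtpm wat vljxa docpk dbyf yuqjk
Hunk 4: at line 2 remove [gmi,rqc,hyvds] add [zlw,tgifq] -> 14 lines: hnu mld zlw tgifq qkl lcbr mwi rgnt kvtpm wat vljxa docpk dbyf yuqjk
Hunk 5: at line 10 remove [docpk] add [tpamo] -> 14 lines: hnu mld zlw tgifq qkl lcbr mwi rgnt kvtpm wat vljxa tpamo dbyf yuqjk
Hunk 6: at line 5 remove [mwi] add [exa,vse,znulb] -> 16 lines: hnu mld zlw tgifq qkl lcbr exa vse znulb rgnt kvtpm wat vljxa tpamo dbyf yuqjk

Answer: hnu
mld
zlw
tgifq
qkl
lcbr
exa
vse
znulb
rgnt
kvtpm
wat
vljxa
tpamo
dbyf
yuqjk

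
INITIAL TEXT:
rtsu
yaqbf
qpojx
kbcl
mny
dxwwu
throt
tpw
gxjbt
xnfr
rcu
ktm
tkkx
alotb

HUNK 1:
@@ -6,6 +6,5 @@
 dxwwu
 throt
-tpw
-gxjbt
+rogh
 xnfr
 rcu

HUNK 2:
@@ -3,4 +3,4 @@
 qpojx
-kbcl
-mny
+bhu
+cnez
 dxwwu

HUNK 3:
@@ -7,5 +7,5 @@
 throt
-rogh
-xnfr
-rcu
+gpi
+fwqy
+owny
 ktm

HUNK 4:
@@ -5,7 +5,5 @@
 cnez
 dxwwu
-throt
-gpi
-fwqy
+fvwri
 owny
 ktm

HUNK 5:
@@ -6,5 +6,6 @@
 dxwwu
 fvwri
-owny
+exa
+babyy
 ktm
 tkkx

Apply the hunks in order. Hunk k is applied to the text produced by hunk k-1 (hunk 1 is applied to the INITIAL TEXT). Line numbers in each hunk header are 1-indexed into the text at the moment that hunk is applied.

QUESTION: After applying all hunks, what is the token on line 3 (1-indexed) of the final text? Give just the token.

Hunk 1: at line 6 remove [tpw,gxjbt] add [rogh] -> 13 lines: rtsu yaqbf qpojx kbcl mny dxwwu throt rogh xnfr rcu ktm tkkx alotb
Hunk 2: at line 3 remove [kbcl,mny] add [bhu,cnez] -> 13 lines: rtsu yaqbf qpojx bhu cnez dxwwu throt rogh xnfr rcu ktm tkkx alotb
Hunk 3: at line 7 remove [rogh,xnfr,rcu] add [gpi,fwqy,owny] -> 13 lines: rtsu yaqbf qpojx bhu cnez dxwwu throt gpi fwqy owny ktm tkkx alotb
Hunk 4: at line 5 remove [throt,gpi,fwqy] add [fvwri] -> 11 lines: rtsu yaqbf qpojx bhu cnez dxwwu fvwri owny ktm tkkx alotb
Hunk 5: at line 6 remove [owny] add [exa,babyy] -> 12 lines: rtsu yaqbf qpojx bhu cnez dxwwu fvwri exa babyy ktm tkkx alotb
Final line 3: qpojx

Answer: qpojx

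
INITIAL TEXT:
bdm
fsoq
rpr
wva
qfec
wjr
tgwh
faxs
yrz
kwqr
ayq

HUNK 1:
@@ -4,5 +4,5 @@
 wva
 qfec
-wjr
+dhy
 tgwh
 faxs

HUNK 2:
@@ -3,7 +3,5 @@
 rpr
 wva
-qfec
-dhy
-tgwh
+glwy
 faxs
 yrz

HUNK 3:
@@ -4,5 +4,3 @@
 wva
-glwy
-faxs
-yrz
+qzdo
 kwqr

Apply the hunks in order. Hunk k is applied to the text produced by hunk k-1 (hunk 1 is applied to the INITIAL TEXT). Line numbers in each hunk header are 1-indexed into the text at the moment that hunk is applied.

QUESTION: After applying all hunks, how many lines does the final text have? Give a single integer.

Answer: 7

Derivation:
Hunk 1: at line 4 remove [wjr] add [dhy] -> 11 lines: bdm fsoq rpr wva qfec dhy tgwh faxs yrz kwqr ayq
Hunk 2: at line 3 remove [qfec,dhy,tgwh] add [glwy] -> 9 lines: bdm fsoq rpr wva glwy faxs yrz kwqr ayq
Hunk 3: at line 4 remove [glwy,faxs,yrz] add [qzdo] -> 7 lines: bdm fsoq rpr wva qzdo kwqr ayq
Final line count: 7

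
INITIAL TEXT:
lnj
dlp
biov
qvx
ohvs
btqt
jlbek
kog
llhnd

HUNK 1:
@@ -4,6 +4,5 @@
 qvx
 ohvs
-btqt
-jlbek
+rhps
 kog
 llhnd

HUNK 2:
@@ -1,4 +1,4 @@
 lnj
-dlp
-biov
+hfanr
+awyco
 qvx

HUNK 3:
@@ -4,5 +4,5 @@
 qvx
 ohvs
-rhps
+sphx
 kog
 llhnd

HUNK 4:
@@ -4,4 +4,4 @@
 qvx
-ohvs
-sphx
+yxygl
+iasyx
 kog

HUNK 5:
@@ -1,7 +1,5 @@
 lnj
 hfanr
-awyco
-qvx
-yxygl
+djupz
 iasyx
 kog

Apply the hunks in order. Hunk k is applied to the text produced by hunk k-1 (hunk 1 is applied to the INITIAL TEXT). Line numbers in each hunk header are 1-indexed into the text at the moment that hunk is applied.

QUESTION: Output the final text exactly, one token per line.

Hunk 1: at line 4 remove [btqt,jlbek] add [rhps] -> 8 lines: lnj dlp biov qvx ohvs rhps kog llhnd
Hunk 2: at line 1 remove [dlp,biov] add [hfanr,awyco] -> 8 lines: lnj hfanr awyco qvx ohvs rhps kog llhnd
Hunk 3: at line 4 remove [rhps] add [sphx] -> 8 lines: lnj hfanr awyco qvx ohvs sphx kog llhnd
Hunk 4: at line 4 remove [ohvs,sphx] add [yxygl,iasyx] -> 8 lines: lnj hfanr awyco qvx yxygl iasyx kog llhnd
Hunk 5: at line 1 remove [awyco,qvx,yxygl] add [djupz] -> 6 lines: lnj hfanr djupz iasyx kog llhnd

Answer: lnj
hfanr
djupz
iasyx
kog
llhnd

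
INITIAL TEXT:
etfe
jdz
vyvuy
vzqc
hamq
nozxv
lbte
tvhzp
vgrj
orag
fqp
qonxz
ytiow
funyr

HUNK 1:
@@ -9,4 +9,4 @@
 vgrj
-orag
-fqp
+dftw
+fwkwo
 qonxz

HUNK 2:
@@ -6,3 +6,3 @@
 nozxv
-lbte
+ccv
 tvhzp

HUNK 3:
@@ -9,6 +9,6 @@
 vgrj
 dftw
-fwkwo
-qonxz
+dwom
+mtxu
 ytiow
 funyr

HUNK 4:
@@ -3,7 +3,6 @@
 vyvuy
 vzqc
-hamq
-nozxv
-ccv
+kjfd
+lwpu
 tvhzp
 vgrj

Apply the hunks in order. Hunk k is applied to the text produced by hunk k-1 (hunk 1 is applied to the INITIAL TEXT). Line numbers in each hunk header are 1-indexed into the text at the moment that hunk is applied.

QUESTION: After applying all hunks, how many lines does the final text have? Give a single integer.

Hunk 1: at line 9 remove [orag,fqp] add [dftw,fwkwo] -> 14 lines: etfe jdz vyvuy vzqc hamq nozxv lbte tvhzp vgrj dftw fwkwo qonxz ytiow funyr
Hunk 2: at line 6 remove [lbte] add [ccv] -> 14 lines: etfe jdz vyvuy vzqc hamq nozxv ccv tvhzp vgrj dftw fwkwo qonxz ytiow funyr
Hunk 3: at line 9 remove [fwkwo,qonxz] add [dwom,mtxu] -> 14 lines: etfe jdz vyvuy vzqc hamq nozxv ccv tvhzp vgrj dftw dwom mtxu ytiow funyr
Hunk 4: at line 3 remove [hamq,nozxv,ccv] add [kjfd,lwpu] -> 13 lines: etfe jdz vyvuy vzqc kjfd lwpu tvhzp vgrj dftw dwom mtxu ytiow funyr
Final line count: 13

Answer: 13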